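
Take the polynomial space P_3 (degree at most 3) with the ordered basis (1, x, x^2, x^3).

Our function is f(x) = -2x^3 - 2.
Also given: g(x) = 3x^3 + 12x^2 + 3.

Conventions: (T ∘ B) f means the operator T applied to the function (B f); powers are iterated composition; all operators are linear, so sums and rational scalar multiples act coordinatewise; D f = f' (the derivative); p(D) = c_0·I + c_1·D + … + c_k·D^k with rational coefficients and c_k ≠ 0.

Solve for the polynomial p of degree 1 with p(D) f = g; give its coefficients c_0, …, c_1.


D^0 f = -2x^3 - 2
D^1 f = -6x^2
matching coefficients of g against c_0 f + c_1 Df + … from the top degree down determines the c_i
solution: c_0 = -3/2, c_1 = -2

p(D) = -(3/2)·I − 2·D, i.e. c_0 = -3/2, c_1 = -2


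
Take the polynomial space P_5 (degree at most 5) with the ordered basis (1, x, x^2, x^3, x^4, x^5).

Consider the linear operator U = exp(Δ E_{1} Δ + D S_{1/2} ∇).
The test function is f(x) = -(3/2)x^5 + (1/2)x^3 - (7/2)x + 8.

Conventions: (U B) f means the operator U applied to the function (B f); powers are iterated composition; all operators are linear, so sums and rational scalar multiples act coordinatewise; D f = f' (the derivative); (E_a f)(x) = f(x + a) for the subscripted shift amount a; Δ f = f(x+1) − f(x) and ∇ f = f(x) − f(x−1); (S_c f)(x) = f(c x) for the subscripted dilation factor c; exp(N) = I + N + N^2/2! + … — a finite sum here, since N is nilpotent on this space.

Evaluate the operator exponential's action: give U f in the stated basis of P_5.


order-1 term: -(255/8)x^3 - (1395/8)x^2 - (1515/4)x - 261
order-2 term: -(3825/32)x - 13725/32
the series for exp(Δ E_{1} Δ + D S_{1/2} ∇) f terminates at order 2
exp(Δ E_{1} Δ + D S_{1/2} ∇) f = -(3/2)x^5 - (251/8)x^3 - (1395/8)x^2 - (16057/32)x - 21821/32

the result is g(x) = -(3/2)x^5 - (251/8)x^3 - (1395/8)x^2 - (16057/32)x - 21821/32


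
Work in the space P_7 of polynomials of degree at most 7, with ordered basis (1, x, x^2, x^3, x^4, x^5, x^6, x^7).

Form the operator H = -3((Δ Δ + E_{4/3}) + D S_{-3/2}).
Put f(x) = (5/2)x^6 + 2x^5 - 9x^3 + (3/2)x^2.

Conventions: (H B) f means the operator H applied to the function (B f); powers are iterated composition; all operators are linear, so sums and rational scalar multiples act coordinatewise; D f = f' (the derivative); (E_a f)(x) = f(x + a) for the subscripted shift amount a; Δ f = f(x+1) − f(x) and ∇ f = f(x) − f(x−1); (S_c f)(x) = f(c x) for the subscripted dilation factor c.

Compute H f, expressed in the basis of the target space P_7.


Δ f = 15x^5 + (95/2)x^4 + 70x^3 + (61/2)x^2 + x - 3
Δ Δ f = 75x^4 + 340x^3 + 645x^2 + 536x + 164
E_{4/3} f = (5/2)x^6 + 22x^5 + 80x^4 + (3917/27)x^3 + (7097/54)x^2 + (1372/27)x + 2776/729
(Δ Δ + E_{4/3}) f = (5/2)x^6 + 22x^5 + 155x^4 + (13097/27)x^3 + (41927/54)x^2 + (15844/27)x + 122332/729
S_{-3/2} f = (3645/128)x^6 - (243/16)x^5 + (243/8)x^3 + (27/8)x^2
D S_{-3/2} f = (10935/64)x^5 - (1215/16)x^4 + (729/8)x^2 + (27/4)x
((Δ Δ + E_{4/3}) + D S_{-3/2}) f = (5/2)x^6 + (12343/64)x^5 + (1265/16)x^4 + (13097/27)x^3 + (187391/216)x^2 + (64105/108)x + 122332/729
(-3((Δ Δ + E_{4/3}) + D S_{-3/2})) f = -(15/2)x^6 - (37029/64)x^5 - (3795/16)x^4 - (13097/9)x^3 - (187391/72)x^2 - (64105/36)x - 122332/243

the result is g(x) = -(15/2)x^6 - (37029/64)x^5 - (3795/16)x^4 - (13097/9)x^3 - (187391/72)x^2 - (64105/36)x - 122332/243


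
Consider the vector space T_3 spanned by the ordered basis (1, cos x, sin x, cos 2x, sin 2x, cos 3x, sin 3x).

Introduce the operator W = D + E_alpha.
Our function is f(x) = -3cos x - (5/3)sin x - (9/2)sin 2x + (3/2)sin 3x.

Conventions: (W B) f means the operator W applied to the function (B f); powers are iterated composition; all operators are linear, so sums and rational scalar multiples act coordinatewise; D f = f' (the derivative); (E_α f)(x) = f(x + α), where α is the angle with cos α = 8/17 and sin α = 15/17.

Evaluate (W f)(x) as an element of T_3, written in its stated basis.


D f = -(5/3)cos x + 3sin x - 9cos 2x + (9/2)cos 3x
E_alpha f = -(49/17)cos x + (95/51)sin x - (1080/289)cos 2x + (1449/578)sin 2x - (1485/9826)cos 3x - (7332/4913)sin 3x
(D + E_alpha) f = -(232/51)cos x + (248/51)sin x - (3681/289)cos 2x + (1449/578)sin 2x + (21366/4913)cos 3x - (7332/4913)sin 3x

the result is g(x) = -(232/51)cos x + (248/51)sin x - (3681/289)cos 2x + (1449/578)sin 2x + (21366/4913)cos 3x - (7332/4913)sin 3x


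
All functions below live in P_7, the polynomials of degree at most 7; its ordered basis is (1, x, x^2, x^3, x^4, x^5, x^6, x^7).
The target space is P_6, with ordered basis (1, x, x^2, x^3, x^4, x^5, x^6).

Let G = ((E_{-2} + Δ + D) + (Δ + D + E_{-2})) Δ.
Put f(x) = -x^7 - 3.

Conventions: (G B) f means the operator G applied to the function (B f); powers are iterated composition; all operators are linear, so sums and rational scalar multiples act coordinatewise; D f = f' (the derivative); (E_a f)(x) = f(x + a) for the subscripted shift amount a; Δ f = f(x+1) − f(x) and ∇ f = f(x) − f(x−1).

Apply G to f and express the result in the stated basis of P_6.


the result is g(x) = -14x^6 - 42x^5 - 1120x^4 - 210x^3 - 2772x^2 - 70x - 520

Δ f = -7x^6 - 21x^5 - 35x^4 - 35x^3 - 21x^2 - 7x - 1
E_{-2} Δ f = -7x^6 + 63x^5 - 245x^4 + 525x^3 - 651x^2 + 441x - 127
Δ Δ f = -42x^5 - 210x^4 - 490x^3 - 630x^2 - 434x - 126
D Δ f = -42x^5 - 105x^4 - 140x^3 - 105x^2 - 42x - 7
(E_{-2} + Δ + D) Δ f = -7x^6 - 21x^5 - 560x^4 - 105x^3 - 1386x^2 - 35x - 260
Δ Δ f = -42x^5 - 210x^4 - 490x^3 - 630x^2 - 434x - 126
D Δ f = -42x^5 - 105x^4 - 140x^3 - 105x^2 - 42x - 7
E_{-2} Δ f = -7x^6 + 63x^5 - 245x^4 + 525x^3 - 651x^2 + 441x - 127
(Δ + D + E_{-2}) Δ f = -7x^6 - 21x^5 - 560x^4 - 105x^3 - 1386x^2 - 35x - 260
((E_{-2} + Δ + D) + (Δ + D + E_{-2})) Δ f = -14x^6 - 42x^5 - 1120x^4 - 210x^3 - 2772x^2 - 70x - 520


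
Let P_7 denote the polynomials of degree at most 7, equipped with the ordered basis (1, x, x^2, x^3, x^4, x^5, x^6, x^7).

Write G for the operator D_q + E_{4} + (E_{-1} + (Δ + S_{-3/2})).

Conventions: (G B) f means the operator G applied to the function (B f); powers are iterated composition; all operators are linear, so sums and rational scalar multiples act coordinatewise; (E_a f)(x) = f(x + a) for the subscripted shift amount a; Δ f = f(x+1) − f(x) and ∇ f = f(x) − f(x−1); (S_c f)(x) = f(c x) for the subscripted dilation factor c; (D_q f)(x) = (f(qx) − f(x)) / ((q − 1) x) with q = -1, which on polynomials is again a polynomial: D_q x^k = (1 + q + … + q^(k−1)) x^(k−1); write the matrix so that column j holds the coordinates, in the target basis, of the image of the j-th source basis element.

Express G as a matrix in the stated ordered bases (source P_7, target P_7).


the matrix is [[3, 5, 18, 64, 258, 1024, 4098, 16384]; [0, 1/2, 8, 54, 256, 1290, 6144, 28686]; [0, 0, 17/4, 13, 108, 640, 3870, 21504]; [0, 0, 0, -11/8, 16, 180, 1280, 9030]; [0, 0, 0, 0, 113/16, 21, 270, 2240]; [0, 0, 0, 0, 0, -179/32, 24, 378]; [0, 0, 0, 0, 0, 0, 857/64, 29]; [0, 0, 0, 0, 0, 0, 0, -1931/128]] (rows listed top to bottom)

image of 1: 3
image of x: (1/2)x + 5
image of x^2: (17/4)x^2 + 8x + 18
image of x^3: -(11/8)x^3 + 13x^2 + 54x + 64
image of x^4: (113/16)x^4 + 16x^3 + 108x^2 + 256x + 258
image of x^5: -(179/32)x^5 + 21x^4 + 180x^3 + 640x^2 + 1290x + 1024
image of x^6: (857/64)x^6 + 24x^5 + 270x^4 + 1280x^3 + 3870x^2 + 6144x + 4098
image of x^7: -(1931/128)x^7 + 29x^6 + 378x^5 + 2240x^4 + 9030x^3 + 21504x^2 + 28686x + 16384
each image's coordinates form column j of the matrix


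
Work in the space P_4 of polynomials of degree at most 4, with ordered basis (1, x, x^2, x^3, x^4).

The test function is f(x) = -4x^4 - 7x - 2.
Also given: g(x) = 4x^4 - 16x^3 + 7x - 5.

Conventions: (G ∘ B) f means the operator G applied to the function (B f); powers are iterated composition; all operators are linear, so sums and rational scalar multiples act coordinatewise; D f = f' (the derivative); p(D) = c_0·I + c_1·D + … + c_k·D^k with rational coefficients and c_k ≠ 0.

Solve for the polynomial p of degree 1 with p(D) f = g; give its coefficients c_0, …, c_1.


D^0 f = -4x^4 - 7x - 2
D^1 f = -16x^3 - 7
matching coefficients of g against c_0 f + c_1 Df + … from the top degree down determines the c_i
solution: c_0 = -1, c_1 = 1

p(D) = -I + D, i.e. c_0 = -1, c_1 = 1


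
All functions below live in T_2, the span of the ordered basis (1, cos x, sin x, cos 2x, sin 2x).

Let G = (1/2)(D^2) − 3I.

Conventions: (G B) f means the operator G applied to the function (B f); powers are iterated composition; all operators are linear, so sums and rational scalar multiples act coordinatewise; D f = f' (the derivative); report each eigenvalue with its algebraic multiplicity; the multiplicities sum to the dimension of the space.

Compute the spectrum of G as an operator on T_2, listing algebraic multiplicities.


λ = -5 (multiplicity 2), λ = -7/2 (multiplicity 2), λ = -3 (multiplicity 1)

image of 1: -3
image of cos x: -(7/2)cos x
image of sin x: -(7/2)sin x
image of cos 2x: -5cos 2x
image of sin 2x: -5sin 2x
the matrix is diagonal; its diagonal is (-3, -7/2, -7/2, -5, -5)
for a triangular matrix the eigenvalues are the diagonal entries, with algebraic multiplicity their repetition count


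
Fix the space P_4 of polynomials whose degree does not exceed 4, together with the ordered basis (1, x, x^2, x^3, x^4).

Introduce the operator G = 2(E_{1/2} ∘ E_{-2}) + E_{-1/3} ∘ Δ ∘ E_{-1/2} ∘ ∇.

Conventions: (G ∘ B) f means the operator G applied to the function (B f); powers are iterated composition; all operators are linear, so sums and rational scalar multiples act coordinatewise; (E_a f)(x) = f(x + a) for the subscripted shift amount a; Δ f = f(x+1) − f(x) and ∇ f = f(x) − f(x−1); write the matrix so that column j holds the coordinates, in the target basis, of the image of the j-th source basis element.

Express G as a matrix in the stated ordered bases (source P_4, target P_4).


image of 1: 2
image of x: 2x - 3
image of x^2: 2x^2 - 6x + 13/2
image of x^3: 2x^3 - 9x^2 + (39/2)x - 47/4
image of x^4: 2x^4 - 12x^3 + 39x^2 - 47x + 491/24
each image's coordinates form column j of the matrix

the matrix is [[2, -3, 13/2, -47/4, 491/24]; [0, 2, -6, 39/2, -47]; [0, 0, 2, -9, 39]; [0, 0, 0, 2, -12]; [0, 0, 0, 0, 2]] (rows listed top to bottom)


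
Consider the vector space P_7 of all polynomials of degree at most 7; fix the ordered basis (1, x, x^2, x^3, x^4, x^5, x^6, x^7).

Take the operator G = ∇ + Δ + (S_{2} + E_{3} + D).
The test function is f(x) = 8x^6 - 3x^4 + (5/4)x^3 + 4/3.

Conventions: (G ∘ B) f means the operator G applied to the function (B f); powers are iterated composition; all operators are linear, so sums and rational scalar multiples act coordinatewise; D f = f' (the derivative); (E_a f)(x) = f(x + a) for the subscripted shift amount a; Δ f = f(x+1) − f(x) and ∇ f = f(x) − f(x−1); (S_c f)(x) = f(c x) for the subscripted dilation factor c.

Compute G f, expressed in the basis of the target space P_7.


the image equals g(x) = 520x^6 + 288x^5 + 1029x^4 + (18317/4)x^3 + (19161/2)x^2 + (45783/4)x + 67535/12

∇ f = 48x^5 - 120x^4 + 148x^3 - (393/4)x^2 + (129/4)x - 15/4
Δ f = 48x^5 + 120x^4 + 148x^3 + (423/4)x^2 + (159/4)x + 25/4
S_{2} f = 512x^6 - 48x^4 + 10x^3 + 4/3
E_{3} f = 8x^6 + 144x^5 + 1077x^4 + (17141/4)x^3 + (38277/4)x^2 + (45495/4)x + 67489/12
D f = 48x^5 - 12x^3 + (15/4)x^2
(S_{2} + E_{3} + D) f = 520x^6 + 192x^5 + 1029x^4 + (17133/4)x^3 + 9573x^2 + (45495/4)x + 67505/12
(∇ + Δ + (S_{2} + E_{3} + D)) f = 520x^6 + 288x^5 + 1029x^4 + (18317/4)x^3 + (19161/2)x^2 + (45783/4)x + 67535/12


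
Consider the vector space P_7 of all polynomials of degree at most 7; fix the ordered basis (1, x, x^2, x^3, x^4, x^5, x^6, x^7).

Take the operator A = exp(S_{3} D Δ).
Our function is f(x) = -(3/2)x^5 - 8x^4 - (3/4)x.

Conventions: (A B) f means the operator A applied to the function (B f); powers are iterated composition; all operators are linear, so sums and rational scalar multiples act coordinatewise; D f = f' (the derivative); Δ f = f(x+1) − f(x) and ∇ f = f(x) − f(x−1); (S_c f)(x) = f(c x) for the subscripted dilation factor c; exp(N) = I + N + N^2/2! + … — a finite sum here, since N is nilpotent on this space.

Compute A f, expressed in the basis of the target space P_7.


g(x) = -(3/2)x^5 - 8x^4 - 810x^3 - 1269x^2 - (30675/4)x - 5047/2

order-1 term: -810x^3 - 1269x^2 - 378x - 79/2
order-2 term: -7290x - 2484
the series for exp(S_{3} D Δ) f terminates at order 2
exp(S_{3} D Δ) f = -(3/2)x^5 - 8x^4 - 810x^3 - 1269x^2 - (30675/4)x - 5047/2


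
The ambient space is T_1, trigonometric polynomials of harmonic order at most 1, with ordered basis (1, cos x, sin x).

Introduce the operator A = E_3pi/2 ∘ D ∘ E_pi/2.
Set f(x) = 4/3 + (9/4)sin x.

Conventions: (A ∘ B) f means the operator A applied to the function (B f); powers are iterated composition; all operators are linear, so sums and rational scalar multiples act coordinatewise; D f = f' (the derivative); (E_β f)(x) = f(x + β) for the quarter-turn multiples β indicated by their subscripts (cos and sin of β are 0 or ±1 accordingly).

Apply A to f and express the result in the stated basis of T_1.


E_pi/2 f = 4/3 + (9/4)cos x
D E_pi/2 f = -(9/4)sin x
E_3pi/2 D E_pi/2 f = (9/4)cos x

the image equals g(x) = (9/4)cos x


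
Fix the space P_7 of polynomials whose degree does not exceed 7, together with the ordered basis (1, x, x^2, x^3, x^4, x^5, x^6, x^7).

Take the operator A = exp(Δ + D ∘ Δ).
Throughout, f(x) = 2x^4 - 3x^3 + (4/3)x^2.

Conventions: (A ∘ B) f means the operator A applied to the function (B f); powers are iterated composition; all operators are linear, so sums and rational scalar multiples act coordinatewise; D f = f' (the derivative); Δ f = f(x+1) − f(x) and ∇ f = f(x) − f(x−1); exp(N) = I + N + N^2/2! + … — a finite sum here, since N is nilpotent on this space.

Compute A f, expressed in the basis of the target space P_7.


order-1 term: 8x^3 + 27x^2 + (23/3)x + 2
order-2 term: 12x^2 + 63x + 181/3
order-3 term: 8x + 33
order-4 term: 2
the series for exp(Δ + D ∘ Δ) f terminates at order 4
exp(Δ + D ∘ Δ) f = 2x^4 + 5x^3 + (121/3)x^2 + (236/3)x + 292/3

the result is g(x) = 2x^4 + 5x^3 + (121/3)x^2 + (236/3)x + 292/3


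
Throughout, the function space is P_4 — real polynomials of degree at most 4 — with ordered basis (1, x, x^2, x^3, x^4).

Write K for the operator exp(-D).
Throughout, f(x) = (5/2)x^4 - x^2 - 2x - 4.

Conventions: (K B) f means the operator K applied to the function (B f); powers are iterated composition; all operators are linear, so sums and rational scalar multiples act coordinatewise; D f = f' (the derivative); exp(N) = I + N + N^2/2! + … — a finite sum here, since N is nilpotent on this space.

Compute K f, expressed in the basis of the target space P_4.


order-1 term: -10x^3 + 2x + 2
order-2 term: 15x^2 - 1
order-3 term: -10x
order-4 term: 5/2
the series for exp(-D) f terminates at order 4
exp(-D) f = (5/2)x^4 - 10x^3 + 14x^2 - 10x - 1/2

g(x) = (5/2)x^4 - 10x^3 + 14x^2 - 10x - 1/2


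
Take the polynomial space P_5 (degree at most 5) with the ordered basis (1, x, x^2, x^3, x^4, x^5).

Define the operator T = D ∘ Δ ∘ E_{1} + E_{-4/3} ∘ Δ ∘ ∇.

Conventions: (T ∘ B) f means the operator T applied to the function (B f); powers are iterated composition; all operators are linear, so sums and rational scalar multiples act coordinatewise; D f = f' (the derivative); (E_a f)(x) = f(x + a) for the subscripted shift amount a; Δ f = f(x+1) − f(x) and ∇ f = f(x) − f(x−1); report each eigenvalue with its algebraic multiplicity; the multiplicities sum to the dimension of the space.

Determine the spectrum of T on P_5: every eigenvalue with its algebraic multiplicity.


image of 1: 0
image of x: 0
image of x^2: 4
image of x^3: 12x + 1
image of x^4: 24x^2 + 4x + 154/3
image of x^5: 40x^3 + 10x^2 + (770/3)x + 385/27
the matrix is upper triangular; its diagonal is (0, 0, 0, 0, 0, 0)
for a triangular matrix the eigenvalues are the diagonal entries, with algebraic multiplicity their repetition count

λ = 0 (multiplicity 6)


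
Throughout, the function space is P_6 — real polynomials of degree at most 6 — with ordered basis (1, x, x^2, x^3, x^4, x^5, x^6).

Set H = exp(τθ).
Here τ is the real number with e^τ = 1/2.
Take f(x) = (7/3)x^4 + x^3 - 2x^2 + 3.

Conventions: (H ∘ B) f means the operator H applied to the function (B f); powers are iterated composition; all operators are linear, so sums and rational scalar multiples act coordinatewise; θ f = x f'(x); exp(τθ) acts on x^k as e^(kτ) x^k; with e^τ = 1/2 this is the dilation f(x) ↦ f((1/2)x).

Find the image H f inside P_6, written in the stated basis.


the image equals g(x) = (7/48)x^4 + (1/8)x^3 - (1/2)x^2 + 3

exp(τθ) x^k = e^(kτ) x^k; with e^τ = 1/2 this sends x^k to (1/2)^k x^k
x^2 ↦ 1/4 x^2
x^3 ↦ 1/8 x^3
x^4 ↦ 1/16 x^4
applying this coordinatewise to f: exp(τθ) f = (7/48)x^4 + (1/8)x^3 - (1/2)x^2 + 3


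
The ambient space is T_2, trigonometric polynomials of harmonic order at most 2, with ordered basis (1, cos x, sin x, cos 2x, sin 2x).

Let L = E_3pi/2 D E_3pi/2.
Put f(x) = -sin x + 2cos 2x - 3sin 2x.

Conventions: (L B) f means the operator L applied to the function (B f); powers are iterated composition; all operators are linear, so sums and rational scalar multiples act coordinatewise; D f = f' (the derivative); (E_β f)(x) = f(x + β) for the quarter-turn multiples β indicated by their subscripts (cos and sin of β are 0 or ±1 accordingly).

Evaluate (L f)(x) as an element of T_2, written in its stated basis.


g(x) = cos x - 6cos 2x - 4sin 2x

E_3pi/2 f = cos x - 2cos 2x + 3sin 2x
D E_3pi/2 f = -sin x + 6cos 2x + 4sin 2x
E_3pi/2 D E_3pi/2 f = cos x - 6cos 2x - 4sin 2x


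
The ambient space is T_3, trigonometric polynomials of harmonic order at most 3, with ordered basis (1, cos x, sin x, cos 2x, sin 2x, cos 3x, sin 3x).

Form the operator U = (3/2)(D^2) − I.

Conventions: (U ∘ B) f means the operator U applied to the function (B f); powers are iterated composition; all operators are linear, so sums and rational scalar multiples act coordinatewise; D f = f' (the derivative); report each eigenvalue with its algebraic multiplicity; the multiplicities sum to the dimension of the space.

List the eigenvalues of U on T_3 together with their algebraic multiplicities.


λ = -29/2 (multiplicity 2), λ = -7 (multiplicity 2), λ = -5/2 (multiplicity 2), λ = -1 (multiplicity 1)

image of 1: -1
image of cos x: -(5/2)cos x
image of sin x: -(5/2)sin x
image of cos 2x: -7cos 2x
image of sin 2x: -7sin 2x
image of cos 3x: -(29/2)cos 3x
image of sin 3x: -(29/2)sin 3x
the matrix is diagonal; its diagonal is (-1, -5/2, -5/2, -7, -7, -29/2, -29/2)
for a triangular matrix the eigenvalues are the diagonal entries, with algebraic multiplicity their repetition count


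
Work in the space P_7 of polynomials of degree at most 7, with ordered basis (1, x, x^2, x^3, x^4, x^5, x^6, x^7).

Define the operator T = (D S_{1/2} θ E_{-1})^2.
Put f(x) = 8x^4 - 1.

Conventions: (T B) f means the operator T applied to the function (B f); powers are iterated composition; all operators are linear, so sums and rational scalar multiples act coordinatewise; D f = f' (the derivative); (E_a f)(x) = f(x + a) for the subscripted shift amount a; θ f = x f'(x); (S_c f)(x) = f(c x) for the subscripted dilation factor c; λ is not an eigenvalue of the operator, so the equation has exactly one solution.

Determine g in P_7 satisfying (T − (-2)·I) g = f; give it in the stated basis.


the image equals g(x) = 4x^4 - (9/4)x^2 + 15x - 287/16

write g with unknown coordinates in the stated basis and equate coefficients in (T − (-2)·I) g = f
solving from the highest basis element down gives g = 4x^4 - (9/4)x^2 + 15x - 287/16
check: T g = (9/2)x^2 - 30x + 279/8
so T g − (-2)·g = 8x^4 - 1 = f ✓


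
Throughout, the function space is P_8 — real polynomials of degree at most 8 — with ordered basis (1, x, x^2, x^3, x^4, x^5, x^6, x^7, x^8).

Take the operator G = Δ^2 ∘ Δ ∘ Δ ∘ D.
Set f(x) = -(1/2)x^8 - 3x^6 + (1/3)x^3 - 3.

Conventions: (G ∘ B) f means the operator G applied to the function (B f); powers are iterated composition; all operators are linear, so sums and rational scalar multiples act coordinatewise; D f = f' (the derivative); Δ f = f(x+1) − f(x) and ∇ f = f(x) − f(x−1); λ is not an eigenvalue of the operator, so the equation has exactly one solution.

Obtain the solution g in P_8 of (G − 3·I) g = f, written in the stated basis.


write g with unknown coordinates in the stated basis and equate coefficients in (G − 3·I) g = f
solving from the highest basis element down gives g = (1/6)x^8 + x^6 + (3359/9)x^3 + 2240x^2 + (15280/3)x + 12643/3
check: G g = 1120x^3 + 6720x^2 + 15280x + 12640
so G g − 3·g = -(1/2)x^8 - 3x^6 + (1/3)x^3 - 3 = f ✓

g(x) = (1/6)x^8 + x^6 + (3359/9)x^3 + 2240x^2 + (15280/3)x + 12643/3


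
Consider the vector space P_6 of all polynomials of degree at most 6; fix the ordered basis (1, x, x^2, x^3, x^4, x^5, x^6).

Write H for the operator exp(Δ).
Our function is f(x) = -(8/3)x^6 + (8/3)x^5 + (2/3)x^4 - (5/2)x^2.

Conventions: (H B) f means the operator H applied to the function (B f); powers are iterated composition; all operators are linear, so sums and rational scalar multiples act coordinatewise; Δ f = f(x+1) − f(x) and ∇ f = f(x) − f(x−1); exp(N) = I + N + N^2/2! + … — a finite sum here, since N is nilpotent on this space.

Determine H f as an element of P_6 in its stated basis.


g(x) = -(8/3)x^6 - (40/3)x^5 - 66x^4 - (632/3)x^3 - (2767/6)x^2 - (1871/3)x - 1193/3

order-1 term: -16x^5 - (80/3)x^4 - 24x^3 - (28/3)x^2 - 5x - 11/6
order-2 term: -40x^4 - (400/3)x^3 - 196x^2 - (416/3)x - 81/2
order-3 term: -(160/3)x^3 - (640/3)x^2 - (952/3)x - 508/3
order-4 term: -40x^2 - (440/3)x - 146
order-5 term: -16x - 112/3
order-6 term: -8/3
the series for exp(Δ) f terminates at order 6
exp(Δ) f = -(8/3)x^6 - (40/3)x^5 - 66x^4 - (632/3)x^3 - (2767/6)x^2 - (1871/3)x - 1193/3


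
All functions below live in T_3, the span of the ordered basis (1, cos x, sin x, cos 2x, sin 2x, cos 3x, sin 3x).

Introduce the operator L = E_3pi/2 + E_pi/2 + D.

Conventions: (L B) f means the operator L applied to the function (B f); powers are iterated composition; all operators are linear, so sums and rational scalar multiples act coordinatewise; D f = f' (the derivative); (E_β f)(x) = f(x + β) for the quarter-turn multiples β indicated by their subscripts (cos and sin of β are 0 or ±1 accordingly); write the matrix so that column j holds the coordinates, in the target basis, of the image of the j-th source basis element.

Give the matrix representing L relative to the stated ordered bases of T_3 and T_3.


the matrix is [[2, 0, 0, 0, 0, 0, 0]; [0, 0, 1, 0, 0, 0, 0]; [0, -1, 0, 0, 0, 0, 0]; [0, 0, 0, -2, 2, 0, 0]; [0, 0, 0, -2, -2, 0, 0]; [0, 0, 0, 0, 0, 0, 3]; [0, 0, 0, 0, 0, -3, 0]] (rows listed top to bottom)

image of 1: 2
image of cos x: -sin x
image of sin x: cos x
image of cos 2x: -2cos 2x - 2sin 2x
image of sin 2x: 2cos 2x - 2sin 2x
image of cos 3x: -3sin 3x
image of sin 3x: 3cos 3x
each image's coordinates form column j of the matrix


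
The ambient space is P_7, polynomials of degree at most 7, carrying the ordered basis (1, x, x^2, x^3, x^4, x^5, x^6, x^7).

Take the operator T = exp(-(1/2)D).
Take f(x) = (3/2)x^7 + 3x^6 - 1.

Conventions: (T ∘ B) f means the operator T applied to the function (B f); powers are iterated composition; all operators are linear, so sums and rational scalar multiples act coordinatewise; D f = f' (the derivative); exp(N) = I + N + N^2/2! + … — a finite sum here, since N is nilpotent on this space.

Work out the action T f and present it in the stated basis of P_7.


order-1 term: -(21/4)x^6 - 9x^5
order-2 term: (63/8)x^5 + (45/4)x^4
order-3 term: -(105/16)x^4 - (15/2)x^3
order-4 term: (105/32)x^3 + (45/16)x^2
order-5 term: -(63/64)x^2 - (9/16)x
order-6 term: (21/128)x + 3/64
order-7 term: -3/256
the series for exp(-(1/2)D) f terminates at order 7
exp(-(1/2)D) f = (3/2)x^7 - (9/4)x^6 - (9/8)x^5 + (75/16)x^4 - (135/32)x^3 + (117/64)x^2 - (51/128)x - 247/256

g(x) = (3/2)x^7 - (9/4)x^6 - (9/8)x^5 + (75/16)x^4 - (135/32)x^3 + (117/64)x^2 - (51/128)x - 247/256


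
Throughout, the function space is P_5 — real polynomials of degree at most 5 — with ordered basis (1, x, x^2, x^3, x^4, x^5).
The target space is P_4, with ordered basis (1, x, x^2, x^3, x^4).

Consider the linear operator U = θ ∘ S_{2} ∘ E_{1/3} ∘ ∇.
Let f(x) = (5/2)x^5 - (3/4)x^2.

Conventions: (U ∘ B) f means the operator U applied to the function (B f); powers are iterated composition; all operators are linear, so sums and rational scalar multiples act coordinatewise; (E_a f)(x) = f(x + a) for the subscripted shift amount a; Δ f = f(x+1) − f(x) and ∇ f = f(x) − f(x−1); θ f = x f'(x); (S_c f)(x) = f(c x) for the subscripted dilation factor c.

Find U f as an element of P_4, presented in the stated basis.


the result is g(x) = 800x^4 - 200x^3 + (200/3)x^2 - (206/27)x

∇ f = (25/2)x^4 - 25x^3 + 25x^2 - 14x + 13/4
E_{1/3} ∇ f = (25/2)x^4 - (25/3)x^3 + (25/3)x^2 - (103/27)x + 191/324
S_{2} E_{1/3} ∇ f = 200x^4 - (200/3)x^3 + (100/3)x^2 - (206/27)x + 191/324
θ S_{2} E_{1/3} ∇ f = 800x^4 - 200x^3 + (200/3)x^2 - (206/27)x


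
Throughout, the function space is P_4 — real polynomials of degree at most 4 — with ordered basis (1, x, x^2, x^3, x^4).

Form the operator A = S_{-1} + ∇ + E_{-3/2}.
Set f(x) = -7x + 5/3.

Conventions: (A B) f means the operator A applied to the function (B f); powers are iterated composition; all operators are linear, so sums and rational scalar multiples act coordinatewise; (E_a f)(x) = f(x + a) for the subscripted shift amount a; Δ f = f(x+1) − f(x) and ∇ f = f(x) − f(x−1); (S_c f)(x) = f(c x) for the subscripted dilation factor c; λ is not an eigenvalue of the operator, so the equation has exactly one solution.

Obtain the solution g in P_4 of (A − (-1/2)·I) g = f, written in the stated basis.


write g with unknown coordinates in the stated basis and equate coefficients in (A − (-1/2)·I) g = f
solving from the highest basis element down gives g = -14x - 32/15
check: A g = 41/15
so A g − (-1/2)·g = -7x + 5/3 = f ✓

the image equals g(x) = -14x - 32/15


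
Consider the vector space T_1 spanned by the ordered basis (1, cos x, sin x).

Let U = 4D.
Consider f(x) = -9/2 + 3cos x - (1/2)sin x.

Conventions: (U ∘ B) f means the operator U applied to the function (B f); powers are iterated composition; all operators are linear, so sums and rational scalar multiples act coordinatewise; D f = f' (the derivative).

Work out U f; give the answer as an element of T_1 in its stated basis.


D f = -(1/2)cos x - 3sin x
(4D) f = -2cos x - 12sin x

the result is g(x) = -2cos x - 12sin x


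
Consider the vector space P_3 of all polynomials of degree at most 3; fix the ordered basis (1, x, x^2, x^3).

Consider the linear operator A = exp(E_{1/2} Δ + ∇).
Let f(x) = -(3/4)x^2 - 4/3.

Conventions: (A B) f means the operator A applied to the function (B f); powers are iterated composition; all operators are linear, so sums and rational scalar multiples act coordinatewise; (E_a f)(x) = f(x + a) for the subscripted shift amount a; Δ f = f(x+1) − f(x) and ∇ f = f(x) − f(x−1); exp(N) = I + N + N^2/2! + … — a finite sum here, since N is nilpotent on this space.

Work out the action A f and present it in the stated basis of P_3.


order-1 term: -3x - 3/4
order-2 term: -3
the series for exp(E_{1/2} Δ + ∇) f terminates at order 2
exp(E_{1/2} Δ + ∇) f = -(3/4)x^2 - 3x - 61/12

g(x) = -(3/4)x^2 - 3x - 61/12


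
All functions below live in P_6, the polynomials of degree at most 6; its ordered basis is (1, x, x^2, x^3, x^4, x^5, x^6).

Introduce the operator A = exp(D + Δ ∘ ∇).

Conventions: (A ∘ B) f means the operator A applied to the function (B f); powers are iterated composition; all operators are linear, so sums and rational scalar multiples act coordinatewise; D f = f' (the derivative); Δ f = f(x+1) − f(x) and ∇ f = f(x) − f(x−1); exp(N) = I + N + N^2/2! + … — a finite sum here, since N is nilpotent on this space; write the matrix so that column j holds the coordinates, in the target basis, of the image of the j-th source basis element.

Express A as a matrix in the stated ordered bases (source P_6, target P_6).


the matrix is [[1, 1, 3, 7, 27, 91, 423]; [0, 1, 2, 9, 28, 135, 546]; [0, 0, 1, 3, 18, 70, 405]; [0, 0, 0, 1, 4, 30, 140]; [0, 0, 0, 0, 1, 5, 45]; [0, 0, 0, 0, 0, 1, 6]; [0, 0, 0, 0, 0, 0, 1]] (rows listed top to bottom)

image of 1: 1
image of x: x + 1
image of x^2: x^2 + 2x + 3
image of x^3: x^3 + 3x^2 + 9x + 7
image of x^4: x^4 + 4x^3 + 18x^2 + 28x + 27
image of x^5: x^5 + 5x^4 + 30x^3 + 70x^2 + 135x + 91
image of x^6: x^6 + 6x^5 + 45x^4 + 140x^3 + 405x^2 + 546x + 423
each image's coordinates form column j of the matrix


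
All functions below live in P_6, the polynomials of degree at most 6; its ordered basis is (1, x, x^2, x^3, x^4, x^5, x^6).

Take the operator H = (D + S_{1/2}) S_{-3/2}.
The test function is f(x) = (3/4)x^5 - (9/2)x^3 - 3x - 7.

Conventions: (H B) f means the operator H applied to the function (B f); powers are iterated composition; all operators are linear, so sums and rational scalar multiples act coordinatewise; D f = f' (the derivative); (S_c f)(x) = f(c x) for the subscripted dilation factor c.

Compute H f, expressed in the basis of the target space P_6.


S_{-3/2} f = -(729/128)x^5 + (243/16)x^3 + (9/2)x - 7
D S_{-3/2} f = -(3645/128)x^4 + (729/16)x^2 + 9/2
S_{1/2} S_{-3/2} f = -(729/4096)x^5 + (243/128)x^3 + (9/4)x - 7
(D + S_{1/2}) S_{-3/2} f = -(729/4096)x^5 - (3645/128)x^4 + (243/128)x^3 + (729/16)x^2 + (9/4)x - 5/2

the image equals g(x) = -(729/4096)x^5 - (3645/128)x^4 + (243/128)x^3 + (729/16)x^2 + (9/4)x - 5/2


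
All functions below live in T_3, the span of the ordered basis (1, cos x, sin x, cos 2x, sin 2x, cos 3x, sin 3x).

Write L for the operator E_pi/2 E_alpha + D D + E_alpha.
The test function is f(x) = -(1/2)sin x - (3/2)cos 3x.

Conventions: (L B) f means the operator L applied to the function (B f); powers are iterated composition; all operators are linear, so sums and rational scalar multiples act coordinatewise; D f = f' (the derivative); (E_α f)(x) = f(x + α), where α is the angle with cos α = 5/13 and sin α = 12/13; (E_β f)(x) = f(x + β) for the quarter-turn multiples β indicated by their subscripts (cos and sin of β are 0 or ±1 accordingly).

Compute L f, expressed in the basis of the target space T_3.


the result is g(x) = -(17/26)cos x + (10/13)sin x + (33954/2197)cos 3x + (3621/4394)sin 3x

E_alpha f = -(6/13)cos x - (5/26)sin x + (6105/4394)cos 3x - (1242/2197)sin 3x
E_pi/2 E_alpha f = -(5/26)cos x + (6/13)sin x + (1242/2197)cos 3x + (6105/4394)sin 3x
D f = -(1/2)cos x + (9/2)sin 3x
D D f = (1/2)sin x + (27/2)cos 3x
E_alpha f = -(6/13)cos x - (5/26)sin x + (6105/4394)cos 3x - (1242/2197)sin 3x
(E_pi/2 E_alpha + D D + E_alpha) f = -(17/26)cos x + (10/13)sin x + (33954/2197)cos 3x + (3621/4394)sin 3x


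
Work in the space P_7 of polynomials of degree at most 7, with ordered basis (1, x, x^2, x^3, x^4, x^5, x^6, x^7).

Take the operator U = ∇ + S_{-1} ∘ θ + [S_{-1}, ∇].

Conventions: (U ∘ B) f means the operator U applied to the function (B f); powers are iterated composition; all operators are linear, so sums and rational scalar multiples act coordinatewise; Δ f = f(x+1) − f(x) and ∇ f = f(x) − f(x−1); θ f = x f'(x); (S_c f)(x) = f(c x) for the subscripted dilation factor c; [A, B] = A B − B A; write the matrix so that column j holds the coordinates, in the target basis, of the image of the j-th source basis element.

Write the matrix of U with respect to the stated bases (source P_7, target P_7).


the matrix is [[0, 3, -1, 3, -1, 3, -1, 3]; [0, -1, -2, -3, -4, -5, -6, -7]; [0, 0, 2, 9, -6, 30, -15, 63]; [0, 0, 0, -3, -4, -10, -20, -35]; [0, 0, 0, 0, 4, 15, -15, 105]; [0, 0, 0, 0, 0, -5, -6, -21]; [0, 0, 0, 0, 0, 0, 6, 21]; [0, 0, 0, 0, 0, 0, 0, -7]] (rows listed top to bottom)

image of 1: 0
image of x: -x + 3
image of x^2: 2x^2 - 2x - 1
image of x^3: -3x^3 + 9x^2 - 3x + 3
image of x^4: 4x^4 - 4x^3 - 6x^2 - 4x - 1
image of x^5: -5x^5 + 15x^4 - 10x^3 + 30x^2 - 5x + 3
image of x^6: 6x^6 - 6x^5 - 15x^4 - 20x^3 - 15x^2 - 6x - 1
image of x^7: -7x^7 + 21x^6 - 21x^5 + 105x^4 - 35x^3 + 63x^2 - 7x + 3
each image's coordinates form column j of the matrix


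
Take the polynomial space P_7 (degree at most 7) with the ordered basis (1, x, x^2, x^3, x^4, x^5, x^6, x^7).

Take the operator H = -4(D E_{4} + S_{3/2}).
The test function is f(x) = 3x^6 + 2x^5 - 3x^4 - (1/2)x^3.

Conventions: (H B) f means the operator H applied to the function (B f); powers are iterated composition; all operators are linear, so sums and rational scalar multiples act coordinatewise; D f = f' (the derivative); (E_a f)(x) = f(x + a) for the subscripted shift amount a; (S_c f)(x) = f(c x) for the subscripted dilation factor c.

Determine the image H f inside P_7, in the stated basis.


E_{4} f = 3x^6 + 74x^5 + 757x^4 + (8223/2)x^3 + 12506x^2 + 20200x + 13536
D E_{4} f = 18x^5 + 370x^4 + 3028x^3 + (24669/2)x^2 + 25012x + 20200
S_{3/2} f = (2187/64)x^6 + (243/16)x^5 - (243/16)x^4 - (27/16)x^3
(D E_{4} + S_{3/2}) f = (2187/64)x^6 + (531/16)x^5 + (5677/16)x^4 + (48421/16)x^3 + (24669/2)x^2 + 25012x + 20200
(-4(D E_{4} + S_{3/2})) f = -(2187/16)x^6 - (531/4)x^5 - (5677/4)x^4 - (48421/4)x^3 - 49338x^2 - 100048x - 80800

the result is g(x) = -(2187/16)x^6 - (531/4)x^5 - (5677/4)x^4 - (48421/4)x^3 - 49338x^2 - 100048x - 80800


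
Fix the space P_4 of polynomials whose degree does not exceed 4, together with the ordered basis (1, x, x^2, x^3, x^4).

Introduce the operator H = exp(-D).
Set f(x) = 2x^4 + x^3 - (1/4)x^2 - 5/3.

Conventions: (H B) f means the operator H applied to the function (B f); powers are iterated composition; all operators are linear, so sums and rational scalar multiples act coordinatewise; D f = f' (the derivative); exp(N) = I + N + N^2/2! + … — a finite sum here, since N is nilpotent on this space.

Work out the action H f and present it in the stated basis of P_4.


order-1 term: -8x^3 - 3x^2 + (1/2)x
order-2 term: 12x^2 + 3x - 1/4
order-3 term: -8x - 1
order-4 term: 2
the series for exp(-D) f terminates at order 4
exp(-D) f = 2x^4 - 7x^3 + (35/4)x^2 - (9/2)x - 11/12

the image equals g(x) = 2x^4 - 7x^3 + (35/4)x^2 - (9/2)x - 11/12


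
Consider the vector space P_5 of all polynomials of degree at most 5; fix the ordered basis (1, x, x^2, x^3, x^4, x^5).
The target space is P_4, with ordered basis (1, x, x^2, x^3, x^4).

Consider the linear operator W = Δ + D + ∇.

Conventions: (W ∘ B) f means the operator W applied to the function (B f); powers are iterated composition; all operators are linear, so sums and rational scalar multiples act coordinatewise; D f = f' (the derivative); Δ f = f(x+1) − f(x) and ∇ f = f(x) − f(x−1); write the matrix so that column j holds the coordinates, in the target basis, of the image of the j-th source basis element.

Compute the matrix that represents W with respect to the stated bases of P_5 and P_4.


image of 1: 0
image of x: 3
image of x^2: 6x
image of x^3: 9x^2 + 2
image of x^4: 12x^3 + 8x
image of x^5: 15x^4 + 20x^2 + 2
each image's coordinates form column j of the matrix

the matrix is [[0, 3, 0, 2, 0, 2]; [0, 0, 6, 0, 8, 0]; [0, 0, 0, 9, 0, 20]; [0, 0, 0, 0, 12, 0]; [0, 0, 0, 0, 0, 15]] (rows listed top to bottom)


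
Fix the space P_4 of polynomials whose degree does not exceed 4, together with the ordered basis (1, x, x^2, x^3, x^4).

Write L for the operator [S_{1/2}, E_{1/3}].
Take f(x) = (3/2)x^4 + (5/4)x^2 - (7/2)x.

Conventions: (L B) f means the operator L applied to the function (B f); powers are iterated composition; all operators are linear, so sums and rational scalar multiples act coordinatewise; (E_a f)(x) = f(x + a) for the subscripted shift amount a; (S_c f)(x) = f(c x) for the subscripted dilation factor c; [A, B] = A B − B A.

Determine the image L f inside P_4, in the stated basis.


E_{1/3} f = (3/2)x^4 + 2x^3 + (9/4)x^2 - (22/9)x - 109/108
S_{1/2} E_{1/3} f = (3/32)x^4 + (1/4)x^3 + (9/16)x^2 - (11/9)x - 109/108
S_{1/2} f = (3/32)x^4 + (5/16)x^2 - (7/4)x
E_{1/3} S_{1/2} f = (3/32)x^4 + (1/8)x^3 + (3/8)x^2 - (55/36)x - 473/864
[S_{1/2}, E_{1/3}] f = (1/8)x^3 + (3/16)x^2 + (11/36)x - 133/288

g(x) = (1/8)x^3 + (3/16)x^2 + (11/36)x - 133/288


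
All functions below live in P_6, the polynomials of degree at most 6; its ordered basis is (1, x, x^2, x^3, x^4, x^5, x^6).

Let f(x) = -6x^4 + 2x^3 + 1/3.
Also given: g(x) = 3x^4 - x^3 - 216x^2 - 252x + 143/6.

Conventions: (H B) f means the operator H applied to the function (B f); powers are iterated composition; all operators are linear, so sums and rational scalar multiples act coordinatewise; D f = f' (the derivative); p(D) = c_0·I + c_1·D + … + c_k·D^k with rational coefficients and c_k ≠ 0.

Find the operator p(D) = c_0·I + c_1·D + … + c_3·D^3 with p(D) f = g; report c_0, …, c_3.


c_0 = -1/2, c_1 = 0, c_2 = 3, c_3 = 2

D^0 f = -6x^4 + 2x^3 + 1/3
D^1 f = -24x^3 + 6x^2
D^2 f = -72x^2 + 12x
D^3 f = -144x + 12
matching coefficients of g against c_0 f + c_1 Df + … from the top degree down determines the c_i
solution: c_0 = -1/2, c_1 = 0, c_2 = 3, c_3 = 2


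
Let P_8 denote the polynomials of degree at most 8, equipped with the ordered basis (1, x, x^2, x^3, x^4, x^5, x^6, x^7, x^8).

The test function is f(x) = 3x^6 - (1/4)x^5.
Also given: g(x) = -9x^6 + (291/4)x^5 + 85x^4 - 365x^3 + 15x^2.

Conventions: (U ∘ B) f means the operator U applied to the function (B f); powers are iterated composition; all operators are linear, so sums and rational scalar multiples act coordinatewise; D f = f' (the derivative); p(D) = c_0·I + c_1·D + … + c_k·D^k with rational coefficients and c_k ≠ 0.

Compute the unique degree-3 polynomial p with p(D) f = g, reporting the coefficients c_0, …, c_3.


D^0 f = 3x^6 - (1/4)x^5
D^1 f = 18x^5 - (5/4)x^4
D^2 f = 90x^4 - 5x^3
D^3 f = 360x^3 - 15x^2
matching coefficients of g against c_0 f + c_1 Df + … from the top degree down determines the c_i
solution: c_0 = -3, c_1 = 4, c_2 = 1, c_3 = -1

p(D) = -3·I + 4·D + D^2 − D^3, i.e. c_0 = -3, c_1 = 4, c_2 = 1, c_3 = -1


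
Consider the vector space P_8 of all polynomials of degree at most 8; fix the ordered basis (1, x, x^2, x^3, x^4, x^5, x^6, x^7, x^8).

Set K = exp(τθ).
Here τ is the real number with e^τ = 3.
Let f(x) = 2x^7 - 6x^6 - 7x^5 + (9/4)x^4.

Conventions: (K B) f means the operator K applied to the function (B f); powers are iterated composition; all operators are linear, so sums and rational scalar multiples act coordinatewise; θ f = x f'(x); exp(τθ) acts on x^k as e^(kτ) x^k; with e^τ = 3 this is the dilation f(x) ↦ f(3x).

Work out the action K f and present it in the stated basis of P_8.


the image equals g(x) = 4374x^7 - 4374x^6 - 1701x^5 + (729/4)x^4

exp(τθ) x^k = e^(kτ) x^k; with e^τ = 3 this sends x^k to 3^k x^k
x^4 ↦ 81 x^4
x^5 ↦ 243 x^5
x^6 ↦ 729 x^6
x^7 ↦ 2187 x^7
applying this coordinatewise to f: exp(τθ) f = 4374x^7 - 4374x^6 - 1701x^5 + (729/4)x^4


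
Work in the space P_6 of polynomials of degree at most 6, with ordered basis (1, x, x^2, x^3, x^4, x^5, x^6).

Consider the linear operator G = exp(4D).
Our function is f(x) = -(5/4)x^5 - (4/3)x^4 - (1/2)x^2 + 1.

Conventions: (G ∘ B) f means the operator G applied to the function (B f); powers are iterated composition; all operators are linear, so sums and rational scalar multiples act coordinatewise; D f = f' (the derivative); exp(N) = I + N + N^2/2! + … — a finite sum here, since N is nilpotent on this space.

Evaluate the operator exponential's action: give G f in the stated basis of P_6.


the result is g(x) = -(5/4)x^5 - (79/3)x^4 - (664/3)x^3 - (1857/2)x^2 - (5836/3)x - 4885/3

order-1 term: -25x^4 - (64/3)x^3 - 4x
order-2 term: -200x^3 - 128x^2 - 8
order-3 term: -800x^2 - (1024/3)x
order-4 term: -1600x - 1024/3
order-5 term: -1280
the series for exp(4D) f terminates at order 5
exp(4D) f = -(5/4)x^5 - (79/3)x^4 - (664/3)x^3 - (1857/2)x^2 - (5836/3)x - 4885/3
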